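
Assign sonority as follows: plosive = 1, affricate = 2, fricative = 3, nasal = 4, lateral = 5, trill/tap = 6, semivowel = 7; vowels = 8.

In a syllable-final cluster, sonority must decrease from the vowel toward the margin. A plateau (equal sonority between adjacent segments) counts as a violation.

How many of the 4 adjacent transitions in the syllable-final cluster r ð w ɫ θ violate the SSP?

/r/ — trill/tap, sonority 6.
/ð/ — fricative, sonority 3.
/w/ — semivowel, sonority 7.
/ɫ/ — lateral, sonority 5.
/θ/ — fricative, sonority 3.
/r/→/ð/: 6→3 (falls) — ok.
/ð/→/w/: 3→7 (does not fall) — violation.
/w/→/ɫ/: 7→5 (falls) — ok.
/ɫ/→/θ/: 5→3 (falls) — ok.

1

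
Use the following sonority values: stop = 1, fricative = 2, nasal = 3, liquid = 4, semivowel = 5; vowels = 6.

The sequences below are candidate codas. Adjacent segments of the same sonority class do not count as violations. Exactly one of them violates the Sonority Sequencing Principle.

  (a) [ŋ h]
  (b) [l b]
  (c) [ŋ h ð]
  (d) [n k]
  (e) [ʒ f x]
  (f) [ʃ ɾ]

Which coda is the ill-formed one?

(a) sonority 3-2: well-formed.
(b) sonority 4-1: well-formed.
(c) sonority 3-2-2: well-formed.
(d) sonority 3-1: well-formed.
(e) sonority 2-2-2: well-formed.
(f) sonority 2-4: ill-formed.

f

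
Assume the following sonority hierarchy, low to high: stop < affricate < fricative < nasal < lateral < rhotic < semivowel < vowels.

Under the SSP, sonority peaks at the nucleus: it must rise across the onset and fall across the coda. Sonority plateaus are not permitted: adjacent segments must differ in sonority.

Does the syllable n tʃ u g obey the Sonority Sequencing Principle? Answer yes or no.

Onset: /n/ is a nasal (sonority 4), /tʃ/ is an affricate (sonority 2); then the nucleus /u/ (sonority 8).
Onset profile 4-2-8 — does not strictly rise throughout.
Coda: /g/ is a stop (sonority 1).
Coda profile 8-1 — falls from the nucleus.

no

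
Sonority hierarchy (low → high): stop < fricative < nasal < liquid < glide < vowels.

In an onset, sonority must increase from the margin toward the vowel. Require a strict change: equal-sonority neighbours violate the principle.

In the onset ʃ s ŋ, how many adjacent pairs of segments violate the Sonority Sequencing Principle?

1

/ʃ/ is a fricative (sonority 2).
/s/ is a fricative (sonority 2).
/ŋ/ is a nasal (sonority 3).
/ʃ/→/s/: 2→2 (plateau) — violation.
/s/→/ŋ/: 2→3 (rises) — ok.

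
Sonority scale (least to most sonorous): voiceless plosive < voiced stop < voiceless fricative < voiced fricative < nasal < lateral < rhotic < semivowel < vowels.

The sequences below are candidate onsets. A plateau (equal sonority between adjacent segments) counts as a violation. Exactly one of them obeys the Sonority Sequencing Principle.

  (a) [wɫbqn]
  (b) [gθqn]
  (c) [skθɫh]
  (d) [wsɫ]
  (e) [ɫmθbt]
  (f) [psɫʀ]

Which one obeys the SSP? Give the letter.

f

(a) 8-6-2-1-5 → violates
(b) 2-3-1-5 → violates
(c) 3-1-3-6-3 → violates
(d) 8-3-6 → violates
(e) 6-5-3-2-1 → violates
(f) 1-3-6-7 → obeys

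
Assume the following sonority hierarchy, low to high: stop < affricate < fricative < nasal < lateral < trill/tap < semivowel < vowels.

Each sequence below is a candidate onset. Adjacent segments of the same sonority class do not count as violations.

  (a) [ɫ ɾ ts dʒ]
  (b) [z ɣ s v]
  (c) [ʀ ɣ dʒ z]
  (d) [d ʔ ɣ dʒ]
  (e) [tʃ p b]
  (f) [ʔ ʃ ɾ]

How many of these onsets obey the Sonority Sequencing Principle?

(a) 5-6-2-2 → violates
(b) 3-3-3-3 → obeys
(c) 6-3-2-3 → violates
(d) 1-1-3-2 → violates
(e) 2-1-1 → violates
(f) 1-3-6 → obeys

2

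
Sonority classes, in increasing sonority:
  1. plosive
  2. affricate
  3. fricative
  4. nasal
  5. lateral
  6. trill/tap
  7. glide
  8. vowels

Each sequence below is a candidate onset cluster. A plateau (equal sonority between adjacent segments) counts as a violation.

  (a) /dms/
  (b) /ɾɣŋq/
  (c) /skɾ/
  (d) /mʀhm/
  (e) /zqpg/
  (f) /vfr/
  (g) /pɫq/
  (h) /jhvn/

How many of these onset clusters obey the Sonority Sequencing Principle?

0

(a) /dms/: profile 1-4-3 — violates.
(b) /ɾɣŋq/: profile 6-3-4-1 — violates.
(c) /skɾ/: profile 3-1-6 — violates.
(d) /mʀhm/: profile 4-6-3-4 — violates.
(e) /zqpg/: profile 3-1-1-1 — violates.
(f) /vfr/: profile 3-3-6 — violates.
(g) /pɫq/: profile 1-5-1 — violates.
(h) /jhvn/: profile 7-3-3-4 — violates.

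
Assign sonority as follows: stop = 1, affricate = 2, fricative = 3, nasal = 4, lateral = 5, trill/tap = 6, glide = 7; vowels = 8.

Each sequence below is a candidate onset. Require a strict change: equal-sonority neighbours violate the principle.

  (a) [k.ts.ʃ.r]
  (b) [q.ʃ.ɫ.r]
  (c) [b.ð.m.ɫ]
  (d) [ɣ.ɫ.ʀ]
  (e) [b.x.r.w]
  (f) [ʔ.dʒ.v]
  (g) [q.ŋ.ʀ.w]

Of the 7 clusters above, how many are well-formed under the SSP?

(a) [k.ts.ʃ.r]: profile 1-2-3-6 — obeys.
(b) [q.ʃ.ɫ.r]: profile 1-3-5-6 — obeys.
(c) [b.ð.m.ɫ]: profile 1-3-4-5 — obeys.
(d) [ɣ.ɫ.ʀ]: profile 3-5-6 — obeys.
(e) [b.x.r.w]: profile 1-3-6-7 — obeys.
(f) [ʔ.dʒ.v]: profile 1-2-3 — obeys.
(g) [q.ŋ.ʀ.w]: profile 1-4-6-7 — obeys.

7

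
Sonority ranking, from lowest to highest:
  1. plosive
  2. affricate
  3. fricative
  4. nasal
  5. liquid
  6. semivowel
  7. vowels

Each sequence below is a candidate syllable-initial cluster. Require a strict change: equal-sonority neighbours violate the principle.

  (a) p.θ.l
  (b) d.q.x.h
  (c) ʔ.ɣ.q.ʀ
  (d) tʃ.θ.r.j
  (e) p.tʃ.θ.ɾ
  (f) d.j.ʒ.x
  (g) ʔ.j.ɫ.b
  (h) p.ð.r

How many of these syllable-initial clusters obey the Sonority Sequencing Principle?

(a) p.θ.l: profile 1-3-5 — obeys.
(b) d.q.x.h: profile 1-1-3-3 — violates.
(c) ʔ.ɣ.q.ʀ: profile 1-3-1-5 — violates.
(d) tʃ.θ.r.j: profile 2-3-5-6 — obeys.
(e) p.tʃ.θ.ɾ: profile 1-2-3-5 — obeys.
(f) d.j.ʒ.x: profile 1-6-3-3 — violates.
(g) ʔ.j.ɫ.b: profile 1-6-5-1 — violates.
(h) p.ð.r: profile 1-3-5 — obeys.

4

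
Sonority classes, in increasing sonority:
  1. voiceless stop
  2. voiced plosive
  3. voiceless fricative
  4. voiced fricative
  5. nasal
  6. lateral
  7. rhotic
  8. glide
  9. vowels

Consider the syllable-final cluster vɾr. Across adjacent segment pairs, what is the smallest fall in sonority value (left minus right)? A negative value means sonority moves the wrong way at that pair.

/v/: voiced fricative = 4.
/ɾ/: rhotic = 7.
/r/: rhotic = 7.
/v/→/ɾ/: change -3.
/ɾ/→/r/: change +0.
Minimum = -3.

-3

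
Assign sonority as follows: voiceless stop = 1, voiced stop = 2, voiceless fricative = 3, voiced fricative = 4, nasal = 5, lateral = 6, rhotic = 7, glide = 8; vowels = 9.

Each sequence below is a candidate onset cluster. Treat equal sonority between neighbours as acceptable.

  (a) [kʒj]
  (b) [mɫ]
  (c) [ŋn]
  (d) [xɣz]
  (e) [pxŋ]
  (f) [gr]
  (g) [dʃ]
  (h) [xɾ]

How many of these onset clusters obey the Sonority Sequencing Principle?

(a) sonority 1-4-8: well-formed.
(b) sonority 5-6: well-formed.
(c) sonority 5-5: well-formed.
(d) sonority 3-4-4: well-formed.
(e) sonority 1-3-5: well-formed.
(f) sonority 2-7: well-formed.
(g) sonority 2-3: well-formed.
(h) sonority 3-7: well-formed.

8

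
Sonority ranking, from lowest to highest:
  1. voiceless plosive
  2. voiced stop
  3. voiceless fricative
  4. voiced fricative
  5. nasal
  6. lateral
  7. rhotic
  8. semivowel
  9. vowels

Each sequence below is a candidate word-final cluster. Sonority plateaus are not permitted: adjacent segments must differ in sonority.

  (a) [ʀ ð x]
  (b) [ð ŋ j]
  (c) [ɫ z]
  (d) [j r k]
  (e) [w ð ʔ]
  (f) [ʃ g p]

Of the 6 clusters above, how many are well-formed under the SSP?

(a) sonority 7-4-3: well-formed.
(b) sonority 4-5-8: ill-formed.
(c) sonority 6-4: well-formed.
(d) sonority 8-7-1: well-formed.
(e) sonority 8-4-1: well-formed.
(f) sonority 3-2-1: well-formed.

5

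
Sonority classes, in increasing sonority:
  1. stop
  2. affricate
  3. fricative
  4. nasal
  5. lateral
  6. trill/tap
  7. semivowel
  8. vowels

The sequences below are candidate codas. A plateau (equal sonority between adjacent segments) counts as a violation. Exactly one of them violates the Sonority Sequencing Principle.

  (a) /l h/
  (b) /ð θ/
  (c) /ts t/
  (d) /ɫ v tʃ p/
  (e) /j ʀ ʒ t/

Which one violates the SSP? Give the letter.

b

(a) /l h/: profile 5-3 — obeys.
(b) /ð θ/: profile 3-3 — violates.
(c) /ts t/: profile 2-1 — obeys.
(d) /ɫ v tʃ p/: profile 5-3-2-1 — obeys.
(e) /j ʀ ʒ t/: profile 7-6-3-1 — obeys.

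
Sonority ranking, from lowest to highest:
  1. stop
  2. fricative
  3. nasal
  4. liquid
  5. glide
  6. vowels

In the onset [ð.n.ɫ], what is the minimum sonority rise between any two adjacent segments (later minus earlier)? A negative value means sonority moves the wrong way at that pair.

/ð/ — fricative, sonority 2.
/n/ — nasal, sonority 3.
/ɫ/ — liquid, sonority 4.
/ð/→/n/: change +1.
/n/→/ɫ/: change +1.
Minimum = 1.

1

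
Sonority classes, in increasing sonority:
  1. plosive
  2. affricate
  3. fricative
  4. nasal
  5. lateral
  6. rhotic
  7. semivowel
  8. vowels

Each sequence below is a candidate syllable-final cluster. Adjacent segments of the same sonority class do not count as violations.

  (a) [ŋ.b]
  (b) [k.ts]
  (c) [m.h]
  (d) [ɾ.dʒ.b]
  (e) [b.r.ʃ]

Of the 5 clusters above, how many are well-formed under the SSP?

3

(a) [ŋ.b]: profile 4-1 — obeys.
(b) [k.ts]: profile 1-2 — violates.
(c) [m.h]: profile 4-3 — obeys.
(d) [ɾ.dʒ.b]: profile 6-2-1 — obeys.
(e) [b.r.ʃ]: profile 1-6-3 — violates.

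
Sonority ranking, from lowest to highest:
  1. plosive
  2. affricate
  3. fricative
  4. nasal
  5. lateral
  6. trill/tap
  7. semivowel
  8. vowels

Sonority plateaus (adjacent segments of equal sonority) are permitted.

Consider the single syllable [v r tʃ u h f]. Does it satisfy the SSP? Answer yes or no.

Onset: /v/ is a fricative (sonority 3), /r/ is a trill/tap (sonority 6), /tʃ/ is an affricate (sonority 2); then the nucleus /u/ (sonority 8).
Onset profile 3-6-2-8 — does not rise throughout.
Coda: /h/ is a fricative (sonority 3), /f/ is a fricative (sonority 3).
Coda profile 8-3-3 — falls from the nucleus.

no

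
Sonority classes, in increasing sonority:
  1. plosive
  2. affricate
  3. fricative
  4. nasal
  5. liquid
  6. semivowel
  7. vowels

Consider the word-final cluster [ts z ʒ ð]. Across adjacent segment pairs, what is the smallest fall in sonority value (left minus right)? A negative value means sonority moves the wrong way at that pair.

-1

/ts/ — affricate, sonority 2.
/z/ — fricative, sonority 3.
/ʒ/ — fricative, sonority 3.
/ð/ — fricative, sonority 3.
/ts/→/z/: change -1.
/z/→/ʒ/: change +0.
/ʒ/→/ð/: change +0.
Minimum = -1.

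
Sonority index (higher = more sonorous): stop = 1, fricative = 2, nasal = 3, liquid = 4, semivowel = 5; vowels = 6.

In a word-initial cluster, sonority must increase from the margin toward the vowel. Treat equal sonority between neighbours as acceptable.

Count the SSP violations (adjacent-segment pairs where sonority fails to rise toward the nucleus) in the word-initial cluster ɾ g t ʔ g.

1

/ɾ/ is a liquid (sonority 4).
/g/ is a stop (sonority 1).
/t/ is a stop (sonority 1).
/ʔ/ is a stop (sonority 1).
/g/ is a stop (sonority 1).
/ɾ/→/g/: 4→1 (does not rise) — violation.
/g/→/t/: 1→1 (plateau, allowed) — ok.
/t/→/ʔ/: 1→1 (plateau, allowed) — ok.
/ʔ/→/g/: 1→1 (plateau, allowed) — ok.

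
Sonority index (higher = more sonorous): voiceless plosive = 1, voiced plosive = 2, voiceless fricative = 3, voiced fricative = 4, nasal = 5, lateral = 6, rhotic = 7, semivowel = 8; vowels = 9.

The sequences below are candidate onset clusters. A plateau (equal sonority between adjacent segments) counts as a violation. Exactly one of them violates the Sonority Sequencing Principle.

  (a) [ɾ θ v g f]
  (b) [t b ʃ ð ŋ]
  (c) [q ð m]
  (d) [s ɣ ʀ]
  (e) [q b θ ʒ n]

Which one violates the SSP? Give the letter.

(a) 7-3-4-2-3 → violates
(b) 1-2-3-4-5 → obeys
(c) 1-4-5 → obeys
(d) 3-4-7 → obeys
(e) 1-2-3-4-5 → obeys

a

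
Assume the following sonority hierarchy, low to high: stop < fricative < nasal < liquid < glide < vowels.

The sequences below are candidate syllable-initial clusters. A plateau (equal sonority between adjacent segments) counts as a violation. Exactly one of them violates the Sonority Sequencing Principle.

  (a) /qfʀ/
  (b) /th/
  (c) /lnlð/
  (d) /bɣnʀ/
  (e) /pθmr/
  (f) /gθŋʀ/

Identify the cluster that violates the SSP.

(a) sonority 1-2-4: well-formed.
(b) sonority 1-2: well-formed.
(c) sonority 4-3-4-2: ill-formed.
(d) sonority 1-2-3-4: well-formed.
(e) sonority 1-2-3-4: well-formed.
(f) sonority 1-2-3-4: well-formed.

c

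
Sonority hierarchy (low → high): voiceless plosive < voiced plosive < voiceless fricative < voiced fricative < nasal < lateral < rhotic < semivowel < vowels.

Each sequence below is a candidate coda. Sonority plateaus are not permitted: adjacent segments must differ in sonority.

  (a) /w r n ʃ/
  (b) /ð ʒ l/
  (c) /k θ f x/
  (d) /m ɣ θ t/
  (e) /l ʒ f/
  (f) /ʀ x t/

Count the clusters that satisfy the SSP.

(a) sonority 8-7-5-3: well-formed.
(b) sonority 4-4-6: ill-formed.
(c) sonority 1-3-3-3: ill-formed.
(d) sonority 5-4-3-1: well-formed.
(e) sonority 6-4-3: well-formed.
(f) sonority 7-3-1: well-formed.

4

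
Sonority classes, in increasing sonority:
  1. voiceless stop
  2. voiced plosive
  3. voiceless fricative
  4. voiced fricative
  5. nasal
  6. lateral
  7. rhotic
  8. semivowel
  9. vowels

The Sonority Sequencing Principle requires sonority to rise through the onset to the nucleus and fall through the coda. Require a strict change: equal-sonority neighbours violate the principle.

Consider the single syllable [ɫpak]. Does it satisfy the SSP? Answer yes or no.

Onset: /ɫ/ is a lateral (sonority 6), /p/ is a voiceless stop (sonority 1); then the nucleus /a/ (sonority 9).
Onset profile 6-1-9 — does not strictly rise throughout.
Coda: /k/ is a voiceless stop (sonority 1).
Coda profile 9-1 — falls from the nucleus.

no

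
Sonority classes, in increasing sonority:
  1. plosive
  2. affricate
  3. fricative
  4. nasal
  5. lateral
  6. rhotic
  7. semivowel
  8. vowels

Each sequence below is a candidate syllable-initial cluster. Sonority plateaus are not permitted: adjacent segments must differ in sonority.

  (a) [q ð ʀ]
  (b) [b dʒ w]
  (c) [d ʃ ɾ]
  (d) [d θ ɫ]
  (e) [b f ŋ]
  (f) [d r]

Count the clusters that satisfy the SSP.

6

(a) 1-3-6 → obeys
(b) 1-2-7 → obeys
(c) 1-3-6 → obeys
(d) 1-3-5 → obeys
(e) 1-3-4 → obeys
(f) 1-6 → obeys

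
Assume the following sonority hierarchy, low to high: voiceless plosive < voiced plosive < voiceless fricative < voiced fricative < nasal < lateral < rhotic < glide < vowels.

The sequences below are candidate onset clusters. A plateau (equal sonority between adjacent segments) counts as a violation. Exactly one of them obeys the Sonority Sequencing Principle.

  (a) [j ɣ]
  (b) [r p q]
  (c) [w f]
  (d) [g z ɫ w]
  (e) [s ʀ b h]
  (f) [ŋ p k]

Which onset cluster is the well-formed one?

d

(a) sonority 8-4: ill-formed.
(b) sonority 7-1-1: ill-formed.
(c) sonority 8-3: ill-formed.
(d) sonority 2-4-6-8: well-formed.
(e) sonority 3-7-2-3: ill-formed.
(f) sonority 5-1-1: ill-formed.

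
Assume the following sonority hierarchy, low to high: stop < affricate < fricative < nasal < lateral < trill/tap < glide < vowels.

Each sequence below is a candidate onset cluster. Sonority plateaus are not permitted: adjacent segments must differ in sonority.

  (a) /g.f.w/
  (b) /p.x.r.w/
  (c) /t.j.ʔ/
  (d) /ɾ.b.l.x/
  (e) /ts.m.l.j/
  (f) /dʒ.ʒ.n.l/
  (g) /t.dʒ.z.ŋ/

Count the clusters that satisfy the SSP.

5

(a) sonority 1-3-7: well-formed.
(b) sonority 1-3-6-7: well-formed.
(c) sonority 1-7-1: ill-formed.
(d) sonority 6-1-5-3: ill-formed.
(e) sonority 2-4-5-7: well-formed.
(f) sonority 2-3-4-5: well-formed.
(g) sonority 1-2-3-4: well-formed.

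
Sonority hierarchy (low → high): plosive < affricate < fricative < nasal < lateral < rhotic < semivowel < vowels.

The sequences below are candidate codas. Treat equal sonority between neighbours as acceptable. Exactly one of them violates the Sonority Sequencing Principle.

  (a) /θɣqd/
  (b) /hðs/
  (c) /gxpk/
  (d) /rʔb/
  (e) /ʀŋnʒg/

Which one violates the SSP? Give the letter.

(a) 3-3-1-1 → obeys
(b) 3-3-3 → obeys
(c) 1-3-1-1 → violates
(d) 6-1-1 → obeys
(e) 6-4-4-3-1 → obeys

c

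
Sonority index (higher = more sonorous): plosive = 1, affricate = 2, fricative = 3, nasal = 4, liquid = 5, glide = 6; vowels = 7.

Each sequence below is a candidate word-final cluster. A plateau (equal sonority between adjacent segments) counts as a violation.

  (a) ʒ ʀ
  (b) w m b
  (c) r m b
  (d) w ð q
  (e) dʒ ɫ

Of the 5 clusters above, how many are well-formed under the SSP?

(a) ʒ ʀ: profile 3-5 — violates.
(b) w m b: profile 6-4-1 — obeys.
(c) r m b: profile 5-4-1 — obeys.
(d) w ð q: profile 6-3-1 — obeys.
(e) dʒ ɫ: profile 2-5 — violates.

3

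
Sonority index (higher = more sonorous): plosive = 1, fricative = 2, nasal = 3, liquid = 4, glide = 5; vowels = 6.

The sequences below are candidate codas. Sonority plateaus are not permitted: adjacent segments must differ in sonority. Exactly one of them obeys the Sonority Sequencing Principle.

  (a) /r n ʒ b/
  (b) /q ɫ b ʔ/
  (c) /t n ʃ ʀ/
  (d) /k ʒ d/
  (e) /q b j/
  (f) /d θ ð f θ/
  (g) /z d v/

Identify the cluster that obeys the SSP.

(a) 4-3-2-1 → obeys
(b) 1-4-1-1 → violates
(c) 1-3-2-4 → violates
(d) 1-2-1 → violates
(e) 1-1-5 → violates
(f) 1-2-2-2-2 → violates
(g) 2-1-2 → violates

a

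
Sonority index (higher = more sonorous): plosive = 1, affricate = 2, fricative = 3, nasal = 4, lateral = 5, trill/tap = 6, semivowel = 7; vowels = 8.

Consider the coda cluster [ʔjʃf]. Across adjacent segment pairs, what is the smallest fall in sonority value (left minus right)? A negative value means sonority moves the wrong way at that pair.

-6

/ʔ/ — plosive, sonority 1.
/j/ — semivowel, sonority 7.
/ʃ/ — fricative, sonority 3.
/f/ — fricative, sonority 3.
/ʔ/→/j/: change -6.
/j/→/ʃ/: change +4.
/ʃ/→/f/: change +0.
Minimum = -6.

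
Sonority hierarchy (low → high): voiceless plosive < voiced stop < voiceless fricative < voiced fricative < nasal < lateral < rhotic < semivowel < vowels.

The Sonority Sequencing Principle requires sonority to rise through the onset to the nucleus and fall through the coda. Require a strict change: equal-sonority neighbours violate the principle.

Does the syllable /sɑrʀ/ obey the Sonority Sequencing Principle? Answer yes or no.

Onset: /s/ is a voiceless fricative (sonority 3); then the nucleus /ɑ/ (sonority 9).
Onset profile 3-9 — rises to the nucleus.
Coda: /r/ is a rhotic (sonority 7), /ʀ/ is a rhotic (sonority 7).
Coda profile 9-7-7 — does not strictly fall throughout.

no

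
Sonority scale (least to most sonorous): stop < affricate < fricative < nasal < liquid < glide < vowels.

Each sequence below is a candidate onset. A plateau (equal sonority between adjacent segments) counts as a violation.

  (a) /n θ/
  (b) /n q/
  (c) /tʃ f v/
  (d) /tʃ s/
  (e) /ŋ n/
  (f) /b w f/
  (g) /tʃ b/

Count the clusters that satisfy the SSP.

1

(a) 4-3 → violates
(b) 4-1 → violates
(c) 2-3-3 → violates
(d) 2-3 → obeys
(e) 4-4 → violates
(f) 1-6-3 → violates
(g) 2-1 → violates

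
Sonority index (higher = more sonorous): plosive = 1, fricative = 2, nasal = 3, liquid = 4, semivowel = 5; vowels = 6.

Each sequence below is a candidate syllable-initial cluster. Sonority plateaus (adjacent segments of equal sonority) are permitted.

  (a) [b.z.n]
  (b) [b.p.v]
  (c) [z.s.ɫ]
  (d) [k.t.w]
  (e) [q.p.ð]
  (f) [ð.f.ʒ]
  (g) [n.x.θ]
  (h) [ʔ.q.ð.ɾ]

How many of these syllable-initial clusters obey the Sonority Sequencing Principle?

(a) [b.z.n]: profile 1-2-3 — obeys.
(b) [b.p.v]: profile 1-1-2 — obeys.
(c) [z.s.ɫ]: profile 2-2-4 — obeys.
(d) [k.t.w]: profile 1-1-5 — obeys.
(e) [q.p.ð]: profile 1-1-2 — obeys.
(f) [ð.f.ʒ]: profile 2-2-2 — obeys.
(g) [n.x.θ]: profile 3-2-2 — violates.
(h) [ʔ.q.ð.ɾ]: profile 1-1-2-4 — obeys.

7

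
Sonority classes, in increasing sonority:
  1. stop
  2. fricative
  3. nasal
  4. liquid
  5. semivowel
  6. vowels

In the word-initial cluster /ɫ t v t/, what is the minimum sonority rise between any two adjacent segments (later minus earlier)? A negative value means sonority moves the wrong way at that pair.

/ɫ/ — liquid, sonority 4.
/t/ — stop, sonority 1.
/v/ — fricative, sonority 2.
/t/ — stop, sonority 1.
/ɫ/→/t/: change -3.
/t/→/v/: change +1.
/v/→/t/: change -1.
Minimum = -3.

-3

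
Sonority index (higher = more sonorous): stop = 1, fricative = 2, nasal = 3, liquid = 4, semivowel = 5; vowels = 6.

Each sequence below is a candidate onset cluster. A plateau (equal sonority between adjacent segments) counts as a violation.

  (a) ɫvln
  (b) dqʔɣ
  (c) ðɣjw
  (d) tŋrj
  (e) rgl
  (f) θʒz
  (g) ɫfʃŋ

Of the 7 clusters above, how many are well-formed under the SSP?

(a) 4-2-4-3 → violates
(b) 1-1-1-2 → violates
(c) 2-2-5-5 → violates
(d) 1-3-4-5 → obeys
(e) 4-1-4 → violates
(f) 2-2-2 → violates
(g) 4-2-2-3 → violates

1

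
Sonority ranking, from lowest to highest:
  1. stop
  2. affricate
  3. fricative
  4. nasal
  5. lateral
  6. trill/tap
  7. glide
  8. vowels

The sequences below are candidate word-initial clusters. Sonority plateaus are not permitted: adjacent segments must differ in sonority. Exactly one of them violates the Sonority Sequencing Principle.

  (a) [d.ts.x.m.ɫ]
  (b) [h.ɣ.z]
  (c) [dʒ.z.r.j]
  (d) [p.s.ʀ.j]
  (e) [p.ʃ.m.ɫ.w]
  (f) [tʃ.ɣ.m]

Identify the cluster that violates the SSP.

b

(a) [d.ts.x.m.ɫ]: profile 1-2-3-4-5 — obeys.
(b) [h.ɣ.z]: profile 3-3-3 — violates.
(c) [dʒ.z.r.j]: profile 2-3-6-7 — obeys.
(d) [p.s.ʀ.j]: profile 1-3-6-7 — obeys.
(e) [p.ʃ.m.ɫ.w]: profile 1-3-4-5-7 — obeys.
(f) [tʃ.ɣ.m]: profile 2-3-4 — obeys.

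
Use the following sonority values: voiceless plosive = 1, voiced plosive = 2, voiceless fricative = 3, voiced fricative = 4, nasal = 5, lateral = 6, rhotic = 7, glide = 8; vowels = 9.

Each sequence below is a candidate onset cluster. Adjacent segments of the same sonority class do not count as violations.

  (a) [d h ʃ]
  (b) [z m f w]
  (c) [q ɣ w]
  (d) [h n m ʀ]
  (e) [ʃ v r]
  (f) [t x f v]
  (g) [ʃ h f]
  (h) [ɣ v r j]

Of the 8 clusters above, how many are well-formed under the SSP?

7

(a) [d h ʃ]: profile 2-3-3 — obeys.
(b) [z m f w]: profile 4-5-3-8 — violates.
(c) [q ɣ w]: profile 1-4-8 — obeys.
(d) [h n m ʀ]: profile 3-5-5-7 — obeys.
(e) [ʃ v r]: profile 3-4-7 — obeys.
(f) [t x f v]: profile 1-3-3-4 — obeys.
(g) [ʃ h f]: profile 3-3-3 — obeys.
(h) [ɣ v r j]: profile 4-4-7-8 — obeys.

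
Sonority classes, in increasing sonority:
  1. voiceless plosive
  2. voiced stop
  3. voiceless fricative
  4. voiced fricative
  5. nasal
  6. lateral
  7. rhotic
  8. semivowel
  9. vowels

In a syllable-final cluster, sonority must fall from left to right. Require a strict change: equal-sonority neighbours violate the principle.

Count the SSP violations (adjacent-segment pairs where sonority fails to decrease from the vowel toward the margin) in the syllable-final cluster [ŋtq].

1

/ŋ/: nasal = 5.
/t/: voiceless plosive = 1.
/q/: voiceless plosive = 1.
/ŋ/→/t/: 5→1 (falls) — ok.
/t/→/q/: 1→1 (plateau) — violation.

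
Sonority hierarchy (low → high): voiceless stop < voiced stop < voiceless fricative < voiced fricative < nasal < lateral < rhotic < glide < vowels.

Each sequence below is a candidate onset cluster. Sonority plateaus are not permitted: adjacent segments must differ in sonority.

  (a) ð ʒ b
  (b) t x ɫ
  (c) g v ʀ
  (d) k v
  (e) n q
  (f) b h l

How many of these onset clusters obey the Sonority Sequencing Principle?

(a) 4-4-2 → violates
(b) 1-3-6 → obeys
(c) 2-4-7 → obeys
(d) 1-4 → obeys
(e) 5-1 → violates
(f) 2-3-6 → obeys

4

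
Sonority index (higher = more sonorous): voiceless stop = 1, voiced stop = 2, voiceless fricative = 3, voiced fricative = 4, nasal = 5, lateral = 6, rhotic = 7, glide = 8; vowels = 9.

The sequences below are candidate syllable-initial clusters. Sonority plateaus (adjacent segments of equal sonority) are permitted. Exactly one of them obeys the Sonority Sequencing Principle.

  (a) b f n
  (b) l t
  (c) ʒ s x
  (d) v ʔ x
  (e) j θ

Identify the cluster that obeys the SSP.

a

(a) sonority 2-3-5: well-formed.
(b) sonority 6-1: ill-formed.
(c) sonority 4-3-3: ill-formed.
(d) sonority 4-1-3: ill-formed.
(e) sonority 8-3: ill-formed.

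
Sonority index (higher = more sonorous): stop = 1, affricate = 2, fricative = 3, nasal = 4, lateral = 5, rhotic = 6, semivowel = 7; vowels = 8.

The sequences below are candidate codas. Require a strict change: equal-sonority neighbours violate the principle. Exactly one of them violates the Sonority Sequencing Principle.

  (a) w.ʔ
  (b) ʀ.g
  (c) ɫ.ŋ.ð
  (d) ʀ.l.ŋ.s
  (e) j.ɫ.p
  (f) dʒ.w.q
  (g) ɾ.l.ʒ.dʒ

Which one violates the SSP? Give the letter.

(a) 7-1 → obeys
(b) 6-1 → obeys
(c) 5-4-3 → obeys
(d) 6-5-4-3 → obeys
(e) 7-5-1 → obeys
(f) 2-7-1 → violates
(g) 6-5-3-2 → obeys

f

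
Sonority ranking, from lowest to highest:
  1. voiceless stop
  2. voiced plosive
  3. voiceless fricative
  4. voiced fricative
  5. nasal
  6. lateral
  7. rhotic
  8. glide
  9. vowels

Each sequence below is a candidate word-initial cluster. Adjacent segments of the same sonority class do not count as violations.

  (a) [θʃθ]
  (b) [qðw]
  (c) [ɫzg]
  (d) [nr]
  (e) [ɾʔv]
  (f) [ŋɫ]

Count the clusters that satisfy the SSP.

(a) sonority 3-3-3: well-formed.
(b) sonority 1-4-8: well-formed.
(c) sonority 6-4-2: ill-formed.
(d) sonority 5-7: well-formed.
(e) sonority 7-1-4: ill-formed.
(f) sonority 5-6: well-formed.

4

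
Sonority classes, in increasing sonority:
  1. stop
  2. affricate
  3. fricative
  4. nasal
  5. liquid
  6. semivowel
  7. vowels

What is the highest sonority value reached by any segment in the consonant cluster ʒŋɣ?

/ʒ/ is a fricative (sonority 3).
/ŋ/ is a nasal (sonority 4).
/ɣ/ is a fricative (sonority 3).
The maximum is 4.

4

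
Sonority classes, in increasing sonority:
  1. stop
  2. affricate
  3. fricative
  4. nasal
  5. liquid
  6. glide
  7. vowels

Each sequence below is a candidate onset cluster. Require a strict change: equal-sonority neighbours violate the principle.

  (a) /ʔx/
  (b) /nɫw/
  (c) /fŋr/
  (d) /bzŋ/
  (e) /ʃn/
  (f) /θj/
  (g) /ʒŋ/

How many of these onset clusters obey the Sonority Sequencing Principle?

(a) /ʔx/: profile 1-3 — obeys.
(b) /nɫw/: profile 4-5-6 — obeys.
(c) /fŋr/: profile 3-4-5 — obeys.
(d) /bzŋ/: profile 1-3-4 — obeys.
(e) /ʃn/: profile 3-4 — obeys.
(f) /θj/: profile 3-6 — obeys.
(g) /ʒŋ/: profile 3-4 — obeys.

7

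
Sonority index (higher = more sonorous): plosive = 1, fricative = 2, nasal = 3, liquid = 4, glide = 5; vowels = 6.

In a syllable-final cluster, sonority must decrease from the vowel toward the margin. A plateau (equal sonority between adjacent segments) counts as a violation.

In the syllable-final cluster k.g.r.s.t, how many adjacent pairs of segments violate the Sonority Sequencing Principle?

2

/k/ — plosive, sonority 1.
/g/ — plosive, sonority 1.
/r/ — liquid, sonority 4.
/s/ — fricative, sonority 2.
/t/ — plosive, sonority 1.
/k/→/g/: 1→1 (plateau) — violation.
/g/→/r/: 1→4 (does not fall) — violation.
/r/→/s/: 4→2 (falls) — ok.
/s/→/t/: 2→1 (falls) — ok.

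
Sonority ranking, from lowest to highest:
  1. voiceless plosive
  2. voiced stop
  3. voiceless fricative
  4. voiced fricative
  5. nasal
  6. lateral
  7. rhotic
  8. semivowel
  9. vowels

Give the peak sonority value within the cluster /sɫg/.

/s/ — voiceless fricative, sonority 3.
/ɫ/ — lateral, sonority 6.
/g/ — voiced stop, sonority 2.
The maximum is 6.

6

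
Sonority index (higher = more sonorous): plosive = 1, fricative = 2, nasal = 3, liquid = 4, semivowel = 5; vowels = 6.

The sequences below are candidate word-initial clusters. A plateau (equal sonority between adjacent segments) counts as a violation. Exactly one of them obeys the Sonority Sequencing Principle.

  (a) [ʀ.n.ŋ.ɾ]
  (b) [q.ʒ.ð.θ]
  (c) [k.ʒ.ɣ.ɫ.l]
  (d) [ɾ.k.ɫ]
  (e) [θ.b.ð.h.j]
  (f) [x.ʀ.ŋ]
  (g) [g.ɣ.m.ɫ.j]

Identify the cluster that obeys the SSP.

g

(a) 4-3-3-4 → violates
(b) 1-2-2-2 → violates
(c) 1-2-2-4-4 → violates
(d) 4-1-4 → violates
(e) 2-1-2-2-5 → violates
(f) 2-4-3 → violates
(g) 1-2-3-4-5 → obeys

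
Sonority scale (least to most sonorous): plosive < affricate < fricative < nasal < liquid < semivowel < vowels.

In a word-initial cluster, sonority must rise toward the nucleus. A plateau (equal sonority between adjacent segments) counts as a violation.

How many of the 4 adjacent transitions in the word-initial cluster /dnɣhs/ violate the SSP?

3

/d/ — plosive, sonority 1.
/n/ — nasal, sonority 4.
/ɣ/ — fricative, sonority 3.
/h/ — fricative, sonority 3.
/s/ — fricative, sonority 3.
/d/→/n/: 1→4 (rises) — ok.
/n/→/ɣ/: 4→3 (does not rise) — violation.
/ɣ/→/h/: 3→3 (plateau) — violation.
/h/→/s/: 3→3 (plateau) — violation.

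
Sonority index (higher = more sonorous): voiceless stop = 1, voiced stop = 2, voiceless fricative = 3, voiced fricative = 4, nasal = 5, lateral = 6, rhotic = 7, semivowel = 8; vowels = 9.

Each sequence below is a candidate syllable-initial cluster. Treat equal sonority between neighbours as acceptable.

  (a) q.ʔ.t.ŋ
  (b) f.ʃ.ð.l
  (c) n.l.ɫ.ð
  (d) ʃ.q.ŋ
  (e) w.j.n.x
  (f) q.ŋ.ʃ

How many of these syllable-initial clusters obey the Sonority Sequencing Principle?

2

(a) q.ʔ.t.ŋ: profile 1-1-1-5 — obeys.
(b) f.ʃ.ð.l: profile 3-3-4-6 — obeys.
(c) n.l.ɫ.ð: profile 5-6-6-4 — violates.
(d) ʃ.q.ŋ: profile 3-1-5 — violates.
(e) w.j.n.x: profile 8-8-5-3 — violates.
(f) q.ŋ.ʃ: profile 1-5-3 — violates.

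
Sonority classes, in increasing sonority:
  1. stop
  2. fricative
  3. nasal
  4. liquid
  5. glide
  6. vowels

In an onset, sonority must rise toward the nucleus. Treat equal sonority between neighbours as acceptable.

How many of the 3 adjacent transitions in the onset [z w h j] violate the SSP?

1

/z/ — fricative, sonority 2.
/w/ — glide, sonority 5.
/h/ — fricative, sonority 2.
/j/ — glide, sonority 5.
/z/→/w/: 2→5 (rises) — ok.
/w/→/h/: 5→2 (does not rise) — violation.
/h/→/j/: 2→5 (rises) — ok.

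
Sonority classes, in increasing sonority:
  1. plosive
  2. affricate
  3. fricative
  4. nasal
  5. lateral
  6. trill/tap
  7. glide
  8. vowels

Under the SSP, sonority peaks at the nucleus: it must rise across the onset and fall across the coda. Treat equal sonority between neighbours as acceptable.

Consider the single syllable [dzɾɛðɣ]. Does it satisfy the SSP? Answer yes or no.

Onset: /d/ is a plosive (sonority 1), /z/ is a fricative (sonority 3), /ɾ/ is a trill/tap (sonority 6); then the nucleus /ɛ/ (sonority 8).
Onset profile 1-3-6-8 — rises to the nucleus.
Coda: /ð/ is a fricative (sonority 3), /ɣ/ is a fricative (sonority 3).
Coda profile 8-3-3 — falls from the nucleus.

yes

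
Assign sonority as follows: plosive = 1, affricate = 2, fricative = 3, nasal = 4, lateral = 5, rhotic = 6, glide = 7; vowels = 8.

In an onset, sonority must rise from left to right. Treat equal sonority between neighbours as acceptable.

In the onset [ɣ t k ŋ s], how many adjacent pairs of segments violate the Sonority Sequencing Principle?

/ɣ/ — fricative, sonority 3.
/t/ — plosive, sonority 1.
/k/ — plosive, sonority 1.
/ŋ/ — nasal, sonority 4.
/s/ — fricative, sonority 3.
/ɣ/→/t/: 3→1 (does not rise) — violation.
/t/→/k/: 1→1 (plateau, allowed) — ok.
/k/→/ŋ/: 1→4 (rises) — ok.
/ŋ/→/s/: 4→3 (does not rise) — violation.

2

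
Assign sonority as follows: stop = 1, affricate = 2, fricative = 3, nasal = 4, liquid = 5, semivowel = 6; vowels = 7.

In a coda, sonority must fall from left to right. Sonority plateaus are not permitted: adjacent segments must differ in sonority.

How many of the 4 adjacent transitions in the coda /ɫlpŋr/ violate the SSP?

3

/ɫ/ is a liquid (sonority 5).
/l/ is a liquid (sonority 5).
/p/ is a stop (sonority 1).
/ŋ/ is a nasal (sonority 4).
/r/ is a liquid (sonority 5).
/ɫ/→/l/: 5→5 (plateau) — violation.
/l/→/p/: 5→1 (falls) — ok.
/p/→/ŋ/: 1→4 (does not fall) — violation.
/ŋ/→/r/: 4→5 (does not fall) — violation.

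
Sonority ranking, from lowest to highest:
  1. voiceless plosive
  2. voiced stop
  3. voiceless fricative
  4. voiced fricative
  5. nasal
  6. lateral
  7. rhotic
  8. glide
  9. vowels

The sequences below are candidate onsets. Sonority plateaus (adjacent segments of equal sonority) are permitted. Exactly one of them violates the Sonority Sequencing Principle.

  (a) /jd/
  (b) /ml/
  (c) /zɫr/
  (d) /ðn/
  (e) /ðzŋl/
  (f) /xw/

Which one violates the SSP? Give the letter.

a

(a) 8-2 → violates
(b) 5-6 → obeys
(c) 4-6-7 → obeys
(d) 4-5 → obeys
(e) 4-4-5-6 → obeys
(f) 3-8 → obeys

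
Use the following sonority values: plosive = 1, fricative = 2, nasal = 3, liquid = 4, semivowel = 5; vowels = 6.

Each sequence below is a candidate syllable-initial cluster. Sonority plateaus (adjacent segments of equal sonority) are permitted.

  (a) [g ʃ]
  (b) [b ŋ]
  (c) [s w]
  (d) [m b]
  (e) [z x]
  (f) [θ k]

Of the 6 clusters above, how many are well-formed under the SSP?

4

(a) 1-2 → obeys
(b) 1-3 → obeys
(c) 2-5 → obeys
(d) 3-1 → violates
(e) 2-2 → obeys
(f) 2-1 → violates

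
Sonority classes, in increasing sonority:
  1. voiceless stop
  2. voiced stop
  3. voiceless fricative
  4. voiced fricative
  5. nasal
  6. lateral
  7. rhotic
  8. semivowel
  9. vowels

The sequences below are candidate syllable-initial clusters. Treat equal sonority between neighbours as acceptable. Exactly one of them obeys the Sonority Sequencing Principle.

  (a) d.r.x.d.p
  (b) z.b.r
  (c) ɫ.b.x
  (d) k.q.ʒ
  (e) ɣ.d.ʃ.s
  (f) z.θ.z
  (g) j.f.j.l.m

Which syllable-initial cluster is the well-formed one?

d

(a) sonority 2-7-3-2-1: ill-formed.
(b) sonority 4-2-7: ill-formed.
(c) sonority 6-2-3: ill-formed.
(d) sonority 1-1-4: well-formed.
(e) sonority 4-2-3-3: ill-formed.
(f) sonority 4-3-4: ill-formed.
(g) sonority 8-3-8-6-5: ill-formed.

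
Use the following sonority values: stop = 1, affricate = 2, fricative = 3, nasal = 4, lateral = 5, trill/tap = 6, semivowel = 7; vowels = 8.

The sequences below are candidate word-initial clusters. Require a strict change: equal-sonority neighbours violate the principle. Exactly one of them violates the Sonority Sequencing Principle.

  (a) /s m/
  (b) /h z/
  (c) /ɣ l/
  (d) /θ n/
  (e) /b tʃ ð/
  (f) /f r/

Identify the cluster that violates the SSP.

b

(a) 3-4 → obeys
(b) 3-3 → violates
(c) 3-5 → obeys
(d) 3-4 → obeys
(e) 1-2-3 → obeys
(f) 3-6 → obeys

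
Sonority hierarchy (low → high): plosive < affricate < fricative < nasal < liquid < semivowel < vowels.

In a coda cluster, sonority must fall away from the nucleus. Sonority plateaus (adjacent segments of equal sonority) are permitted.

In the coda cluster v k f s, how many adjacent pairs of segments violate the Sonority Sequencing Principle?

/v/ is a fricative (sonority 3).
/k/ is a plosive (sonority 1).
/f/ is a fricative (sonority 3).
/s/ is a fricative (sonority 3).
/v/→/k/: 3→1 (falls) — ok.
/k/→/f/: 1→3 (does not fall) — violation.
/f/→/s/: 3→3 (plateau, allowed) — ok.

1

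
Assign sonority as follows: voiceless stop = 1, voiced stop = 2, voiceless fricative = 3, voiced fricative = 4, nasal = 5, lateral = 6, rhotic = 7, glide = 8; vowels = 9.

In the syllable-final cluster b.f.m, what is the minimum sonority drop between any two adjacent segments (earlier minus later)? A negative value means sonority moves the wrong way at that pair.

/b/ is a voiced stop (sonority 2).
/f/ is a voiceless fricative (sonority 3).
/m/ is a nasal (sonority 5).
/b/→/f/: change -1.
/f/→/m/: change -2.
Minimum = -2.

-2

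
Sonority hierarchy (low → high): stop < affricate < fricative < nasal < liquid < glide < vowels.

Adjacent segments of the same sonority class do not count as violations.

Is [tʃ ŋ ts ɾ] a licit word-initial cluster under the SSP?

no

/tʃ/ is an affricate (sonority 2).
/ŋ/ is a nasal (sonority 4).
/ts/ is an affricate (sonority 2).
/ɾ/ is a liquid (sonority 5).
The profile is 2-4-2-5. Between /ŋ/ (4) and /ts/ (2) sonority does not rise, so the cluster violates the SSP.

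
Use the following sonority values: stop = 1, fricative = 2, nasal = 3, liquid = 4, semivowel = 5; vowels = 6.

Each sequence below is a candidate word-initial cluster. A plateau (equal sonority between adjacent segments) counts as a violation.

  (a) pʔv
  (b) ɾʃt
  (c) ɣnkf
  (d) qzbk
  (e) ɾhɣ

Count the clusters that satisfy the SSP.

0

(a) sonority 1-1-2: ill-formed.
(b) sonority 4-2-1: ill-formed.
(c) sonority 2-3-1-2: ill-formed.
(d) sonority 1-2-1-1: ill-formed.
(e) sonority 4-2-2: ill-formed.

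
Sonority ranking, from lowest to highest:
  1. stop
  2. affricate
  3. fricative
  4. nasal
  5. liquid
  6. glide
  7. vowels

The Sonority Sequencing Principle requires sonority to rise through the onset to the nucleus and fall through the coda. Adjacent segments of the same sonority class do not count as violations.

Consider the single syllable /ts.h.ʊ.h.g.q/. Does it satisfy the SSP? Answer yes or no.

yes

Onset: /ts/ is an affricate (sonority 2), /h/ is a fricative (sonority 3); then the nucleus /ʊ/ (sonority 7).
Onset profile 2-3-7 — rises to the nucleus.
Coda: /h/ is a fricative (sonority 3), /g/ is a stop (sonority 1), /q/ is a stop (sonority 1).
Coda profile 7-3-1-1 — falls from the nucleus.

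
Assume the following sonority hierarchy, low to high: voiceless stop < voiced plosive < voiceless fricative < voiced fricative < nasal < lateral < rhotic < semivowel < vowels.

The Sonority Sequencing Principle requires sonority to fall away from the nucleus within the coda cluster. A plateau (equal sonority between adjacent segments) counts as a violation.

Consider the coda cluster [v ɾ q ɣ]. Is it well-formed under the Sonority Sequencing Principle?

no

/v/ — voiced fricative, sonority 4.
/ɾ/ — rhotic, sonority 7.
/q/ — voiceless stop, sonority 1.
/ɣ/ — voiced fricative, sonority 4.
The profile is 4-7-1-4. Between /v/ (4) and /ɾ/ (7) sonority does not fall, so the cluster violates the SSP.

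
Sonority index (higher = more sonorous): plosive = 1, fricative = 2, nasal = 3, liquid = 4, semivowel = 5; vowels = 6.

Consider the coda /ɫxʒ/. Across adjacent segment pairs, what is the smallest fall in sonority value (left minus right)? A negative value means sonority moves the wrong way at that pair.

0

/ɫ/ — liquid, sonority 4.
/x/ — fricative, sonority 2.
/ʒ/ — fricative, sonority 2.
/ɫ/→/x/: change +2.
/x/→/ʒ/: change +0.
Minimum = 0.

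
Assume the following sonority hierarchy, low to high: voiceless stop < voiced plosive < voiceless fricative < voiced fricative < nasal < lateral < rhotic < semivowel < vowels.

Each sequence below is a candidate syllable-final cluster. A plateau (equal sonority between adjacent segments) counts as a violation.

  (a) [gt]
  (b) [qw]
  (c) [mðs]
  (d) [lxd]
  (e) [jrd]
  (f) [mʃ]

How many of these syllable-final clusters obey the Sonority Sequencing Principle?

(a) [gt]: profile 2-1 — obeys.
(b) [qw]: profile 1-8 — violates.
(c) [mðs]: profile 5-4-3 — obeys.
(d) [lxd]: profile 6-3-2 — obeys.
(e) [jrd]: profile 8-7-2 — obeys.
(f) [mʃ]: profile 5-3 — obeys.

5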